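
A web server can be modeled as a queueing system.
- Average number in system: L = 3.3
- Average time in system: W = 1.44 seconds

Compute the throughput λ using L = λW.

Little's Law: L = λW, so λ = L/W
λ = 3.3/1.44 = 2.2917 requests/second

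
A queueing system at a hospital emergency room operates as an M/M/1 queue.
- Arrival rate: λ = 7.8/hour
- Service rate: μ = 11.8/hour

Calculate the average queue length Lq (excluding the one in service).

ρ = λ/μ = 7.8/11.8 = 0.6610
For M/M/1: Lq = λ²/(μ(μ-λ))
Lq = 60.84/(11.8 × 4.00)
Lq = 1.2890 patients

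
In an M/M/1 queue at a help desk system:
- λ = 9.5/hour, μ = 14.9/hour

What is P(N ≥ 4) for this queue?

ρ = λ/μ = 9.5/14.9 = 0.6376
P(N ≥ n) = ρⁿ
P(N ≥ 4) = 0.6376^4
P(N ≥ 4) = 0.1653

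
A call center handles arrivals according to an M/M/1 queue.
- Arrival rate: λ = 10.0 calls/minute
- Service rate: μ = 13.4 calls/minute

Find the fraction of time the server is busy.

Server utilization: ρ = λ/μ
ρ = 10.0/13.4 = 0.7463
The server is busy 74.63% of the time.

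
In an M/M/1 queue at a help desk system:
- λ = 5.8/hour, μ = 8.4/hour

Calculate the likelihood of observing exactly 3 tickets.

ρ = λ/μ = 5.8/8.4 = 0.6905
P(n) = (1-ρ)ρⁿ
P(3) = (1-0.6905) × 0.6905^3
P(3) = 0.3095 × 0.3292
P(3) = 0.1019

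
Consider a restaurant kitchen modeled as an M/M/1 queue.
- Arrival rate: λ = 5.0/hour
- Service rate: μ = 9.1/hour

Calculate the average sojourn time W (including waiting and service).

First, compute utilization: ρ = λ/μ = 5.0/9.1 = 0.5495
For M/M/1: W = 1/(μ-λ)
W = 1/(9.1-5.0) = 1/4.10
W = 0.2439 hours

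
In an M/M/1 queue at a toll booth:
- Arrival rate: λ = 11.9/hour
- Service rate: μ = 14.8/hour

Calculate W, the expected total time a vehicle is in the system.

First, compute utilization: ρ = λ/μ = 11.9/14.8 = 0.8041
For M/M/1: W = 1/(μ-λ)
W = 1/(14.8-11.9) = 1/2.90
W = 0.3448 hours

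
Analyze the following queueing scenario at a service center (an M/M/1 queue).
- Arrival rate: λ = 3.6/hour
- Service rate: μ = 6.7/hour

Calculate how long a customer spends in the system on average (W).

First, compute utilization: ρ = λ/μ = 3.6/6.7 = 0.5373
For M/M/1: W = 1/(μ-λ)
W = 1/(6.7-3.6) = 1/3.10
W = 0.3226 hours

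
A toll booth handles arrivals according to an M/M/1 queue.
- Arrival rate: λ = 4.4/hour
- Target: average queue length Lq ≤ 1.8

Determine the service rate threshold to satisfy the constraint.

For M/M/1: Lq = λ²/(μ(μ-λ))
Need Lq ≤ 1.8, i.e. μ(μ-λ) ≥ λ²/1.8
μ² - 4.4μ - 19.36/1.8 ≥ 0  →  μ² - 4.4μ - 10.75556 ≥ 0
Quadratic formula (positive root): μ = [λ + √(λ² + 4×10.75556)]/2
Discriminant: 19.36 + 4×10.75556 = 62.3822, √62.3822 = 7.8982
μ ≥ (4.4 + 7.8982)/2 = 6.1491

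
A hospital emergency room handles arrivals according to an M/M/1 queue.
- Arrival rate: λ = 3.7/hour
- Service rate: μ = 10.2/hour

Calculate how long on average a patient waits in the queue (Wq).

First, compute utilization: ρ = λ/μ = 3.7/10.2 = 0.3627
For M/M/1: Wq = λ/(μ(μ-λ))
Wq = 3.7/(10.2 × (10.2-3.7))
Wq = 3.7/(10.2 × 6.50)
Wq = 0.05581 hours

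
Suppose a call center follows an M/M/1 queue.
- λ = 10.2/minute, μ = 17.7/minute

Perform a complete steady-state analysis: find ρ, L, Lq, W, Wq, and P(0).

Step 1: ρ = λ/μ = 10.2/17.7 = 0.5763
Step 2: L = λ/(μ-λ) = 10.2/7.50 = 1.3600
Step 3: Lq = λ²/(μ(μ-λ)) = 104.04/(17.7×7.50) = 0.7837
Step 4: W = 1/(μ-λ) = 1/7.50 = 0.13333
Step 5: Wq = λ/(μ(μ-λ)) = 10.2/(17.7×7.50) = 0.07684
Step 6: P(0) = 1-ρ = 0.4237
Verify: L = λW = 10.2×0.13333 = 1.3600 ✔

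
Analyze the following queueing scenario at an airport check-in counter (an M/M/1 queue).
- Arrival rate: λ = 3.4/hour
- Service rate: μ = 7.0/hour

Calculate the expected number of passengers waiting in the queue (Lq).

ρ = λ/μ = 3.4/7.0 = 0.4857
For M/M/1: Lq = λ²/(μ(μ-λ))
Lq = 11.56/(7.0 × 3.60)
Lq = 0.4587 passengers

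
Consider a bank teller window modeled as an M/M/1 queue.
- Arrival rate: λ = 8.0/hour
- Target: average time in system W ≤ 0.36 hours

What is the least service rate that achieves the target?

For M/M/1: W = 1/(μ-λ)
Need W ≤ 0.36, so 1/(μ-λ) ≤ 0.36
μ - λ ≥ 1/0.36 = 2.7778
μ ≥ 8.0 + 2.7778 = 10.7778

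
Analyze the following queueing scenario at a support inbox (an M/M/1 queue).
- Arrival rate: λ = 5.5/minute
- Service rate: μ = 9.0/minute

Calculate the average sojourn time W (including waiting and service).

First, compute utilization: ρ = λ/μ = 5.5/9.0 = 0.6111
For M/M/1: W = 1/(μ-λ)
W = 1/(9.0-5.5) = 1/3.50
W = 0.2857 minutes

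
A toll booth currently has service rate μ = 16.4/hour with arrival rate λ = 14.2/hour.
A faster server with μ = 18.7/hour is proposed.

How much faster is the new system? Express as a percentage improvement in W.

System 1: ρ₁ = 14.2/16.4 = 0.8659, W₁ = 1/(16.4-14.2) = 0.4545
System 2: ρ₂ = 14.2/18.7 = 0.7594, W₂ = 1/(18.7-14.2) = 0.2222
Improvement: (W₁-W₂)/W₁ = (0.4545-0.2222)/0.4545 = 51.11%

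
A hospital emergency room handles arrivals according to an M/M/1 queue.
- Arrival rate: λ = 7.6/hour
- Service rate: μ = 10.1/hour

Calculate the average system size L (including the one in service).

ρ = λ/μ = 7.6/10.1 = 0.7525
For M/M/1: L = λ/(μ-λ)
L = 7.6/(10.1-7.6) = 7.6/2.50
L = 3.0400 patients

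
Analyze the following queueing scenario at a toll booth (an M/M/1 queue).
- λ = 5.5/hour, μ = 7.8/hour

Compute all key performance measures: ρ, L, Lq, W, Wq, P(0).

Step 1: ρ = λ/μ = 5.5/7.8 = 0.7051
Step 2: L = λ/(μ-λ) = 5.5/2.30 = 2.3913
Step 3: Lq = λ²/(μ(μ-λ)) = 30.25/(7.8×2.30) = 1.6862
Step 4: W = 1/(μ-λ) = 1/2.30 = 0.43478
Step 5: Wq = λ/(μ(μ-λ)) = 5.5/(7.8×2.30) = 0.3066
Step 6: P(0) = 1-ρ = 0.2949
Verify: L = λW = 5.5×0.43478 = 2.3913 ✔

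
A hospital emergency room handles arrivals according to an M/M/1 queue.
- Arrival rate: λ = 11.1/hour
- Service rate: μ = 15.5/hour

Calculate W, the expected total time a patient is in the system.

First, compute utilization: ρ = λ/μ = 11.1/15.5 = 0.7161
For M/M/1: W = 1/(μ-λ)
W = 1/(15.5-11.1) = 1/4.40
W = 0.2273 hours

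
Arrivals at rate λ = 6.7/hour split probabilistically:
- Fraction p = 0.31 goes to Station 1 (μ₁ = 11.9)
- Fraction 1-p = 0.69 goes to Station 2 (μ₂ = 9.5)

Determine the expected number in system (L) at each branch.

Effective rates: λ₁ = 6.7×0.31 = 2.077, λ₂ = 6.7×0.69 = 4.623
Station 1: ρ₁ = 2.077/11.9 = 0.1745, L₁ = ρ₁/(1-ρ₁) = 0.1745/(1-0.1745) = 0.2114
Station 2: ρ₂ = 4.623/9.5 = 0.48663, L₂ = ρ₂/(1-ρ₂) = 0.48663/(1-0.48663) = 0.9479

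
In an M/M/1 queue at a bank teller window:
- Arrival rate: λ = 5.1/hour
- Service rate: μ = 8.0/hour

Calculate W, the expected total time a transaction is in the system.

First, compute utilization: ρ = λ/μ = 5.1/8.0 = 0.6375
For M/M/1: W = 1/(μ-λ)
W = 1/(8.0-5.1) = 1/2.90
W = 0.3448 hours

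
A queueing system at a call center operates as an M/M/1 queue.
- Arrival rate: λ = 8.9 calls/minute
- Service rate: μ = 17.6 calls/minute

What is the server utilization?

Server utilization: ρ = λ/μ
ρ = 8.9/17.6 = 0.5057
The server is busy 50.57% of the time.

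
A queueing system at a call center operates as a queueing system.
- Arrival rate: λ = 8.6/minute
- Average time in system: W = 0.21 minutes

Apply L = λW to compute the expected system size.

Little's Law: L = λW
L = 8.6 × 0.21 = 1.8060 calls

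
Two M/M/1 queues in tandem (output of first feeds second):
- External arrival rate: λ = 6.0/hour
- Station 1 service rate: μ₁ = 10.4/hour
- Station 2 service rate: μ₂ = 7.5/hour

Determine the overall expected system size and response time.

By Jackson's theorem, each station behaves as independent M/M/1.
Station 1: ρ₁ = 6.0/10.4 = 0.5769, L₁ = ρ₁/(1-ρ₁) = λ/(μ₁-λ) = 6.0/4.40 = 1.3636
Station 2: ρ₂ = 6.0/7.5 = 0.8000, L₂ = ρ₂/(1-ρ₂) = λ/(μ₂-λ) = 6.0/1.50 = 4.0000
Total: L = L₁ + L₂ = 1.3636 + 4.0000 = 5.3636
W = L/λ = 5.3636/6.0 = 0.8939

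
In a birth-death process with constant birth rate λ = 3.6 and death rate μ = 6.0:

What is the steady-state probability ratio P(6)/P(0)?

For constant rates: P(n)/P(0) = (λ/μ)^n
P(6)/P(0) = (3.6/6.0)^6 = 0.6000^6 = 0.04666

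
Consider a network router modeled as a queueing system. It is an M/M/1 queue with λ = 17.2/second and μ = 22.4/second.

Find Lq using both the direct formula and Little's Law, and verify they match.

Method 1 (direct): Lq = λ²/(μ(μ-λ)) = 295.84/(22.4 × 5.20) = 2.5398

Method 2 (Little's Law):
W = 1/(μ-λ) = 1/5.20 = 0.1923
Wq = W - 1/μ = 0.1923 - 0.04464 = 0.14766
Lq = λWq = 17.2 × 0.14766 = 2.5398 ✔ (matches Method 1)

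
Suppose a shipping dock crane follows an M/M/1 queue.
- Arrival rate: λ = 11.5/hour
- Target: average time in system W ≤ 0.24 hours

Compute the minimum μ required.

For M/M/1: W = 1/(μ-λ)
Need W ≤ 0.24, so 1/(μ-λ) ≤ 0.24
μ - λ ≥ 1/0.24 = 4.1667
μ ≥ 11.5 + 4.1667 = 15.6667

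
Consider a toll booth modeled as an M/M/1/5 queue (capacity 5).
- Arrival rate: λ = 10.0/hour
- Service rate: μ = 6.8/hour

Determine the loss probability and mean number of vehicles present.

ρ = λ/μ = 10.0/6.8 = 1.4706
P₀ = (1-ρ)/(1-ρ^(K+1)) = (1-1.4706)/(1-1.4706^6) = -0.4706/-9.1150 = 0.05163
P_K = P₀×ρ^K = 0.05163 × 1.4706^5 = 0.05163 × 6.8782 = 0.3551
Blocking probability P_5 = 0.3551 (35.51%)
L = ρ[1 - (K+1)ρ^K + Kρ^(K+1)] / [(1-ρ)(1-ρ^(K+1))]
L = 1.4706 × (1 - 6×6.87817 + 5×10.1150) / ((1 - 1.4706) × (1 - 10.1150)) = 3.5333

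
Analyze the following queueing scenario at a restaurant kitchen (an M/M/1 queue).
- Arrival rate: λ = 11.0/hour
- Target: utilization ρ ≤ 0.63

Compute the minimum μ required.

ρ = λ/μ, so μ = λ/ρ
μ ≥ 11.0/0.63 = 17.4603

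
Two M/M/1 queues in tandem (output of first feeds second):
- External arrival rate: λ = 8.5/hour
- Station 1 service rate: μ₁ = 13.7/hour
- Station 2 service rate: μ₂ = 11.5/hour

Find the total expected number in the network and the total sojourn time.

By Jackson's theorem, each station behaves as independent M/M/1.
Station 1: ρ₁ = 8.5/13.7 = 0.6204, L₁ = ρ₁/(1-ρ₁) = λ/(μ₁-λ) = 8.5/5.20 = 1.6346
Station 2: ρ₂ = 8.5/11.5 = 0.7391, L₂ = ρ₂/(1-ρ₂) = λ/(μ₂-λ) = 8.5/3.00 = 2.8333
Total: L = L₁ + L₂ = 1.6346 + 2.8333 = 4.4679
W = L/λ = 4.4679/8.5 = 0.5256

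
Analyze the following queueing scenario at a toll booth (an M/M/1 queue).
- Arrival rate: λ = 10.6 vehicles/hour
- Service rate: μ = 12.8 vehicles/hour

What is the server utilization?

Server utilization: ρ = λ/μ
ρ = 10.6/12.8 = 0.8281
The server is busy 82.81% of the time.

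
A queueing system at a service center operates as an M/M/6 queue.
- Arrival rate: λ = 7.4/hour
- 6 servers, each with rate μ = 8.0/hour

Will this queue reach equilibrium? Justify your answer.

Stability requires ρ = λ/(cμ) < 1
ρ = 7.4/(6 × 8.0) = 7.4/48.00 = 0.1542
Since 0.1542 < 1, the system is STABLE.
The servers are busy 15.42% of the time.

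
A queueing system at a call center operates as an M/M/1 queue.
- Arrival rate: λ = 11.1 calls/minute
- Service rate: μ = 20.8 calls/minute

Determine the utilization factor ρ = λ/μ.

Server utilization: ρ = λ/μ
ρ = 11.1/20.8 = 0.5337
The server is busy 53.37% of the time.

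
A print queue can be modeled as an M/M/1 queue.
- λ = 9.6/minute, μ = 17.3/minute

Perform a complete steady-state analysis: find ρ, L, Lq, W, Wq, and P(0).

Step 1: ρ = λ/μ = 9.6/17.3 = 0.5549
Step 2: L = λ/(μ-λ) = 9.6/7.70 = 1.2468
Step 3: Lq = λ²/(μ(μ-λ)) = 92.16/(17.3×7.70) = 0.6918
Step 4: W = 1/(μ-λ) = 1/7.70 = 0.12987
Step 5: Wq = λ/(μ(μ-λ)) = 9.6/(17.3×7.70) = 0.07207
Step 6: P(0) = 1-ρ = 0.4451
Verify: L = λW = 9.6×0.12987 = 1.2468 ✔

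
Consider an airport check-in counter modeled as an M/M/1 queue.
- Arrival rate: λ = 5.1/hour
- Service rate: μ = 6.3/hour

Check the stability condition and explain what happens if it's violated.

Stability requires ρ = λ/(cμ) < 1
ρ = 5.1/(1 × 6.3) = 5.1/6.30 = 0.8095
Since 0.8095 < 1, the system is STABLE.
The server is busy 80.95% of the time.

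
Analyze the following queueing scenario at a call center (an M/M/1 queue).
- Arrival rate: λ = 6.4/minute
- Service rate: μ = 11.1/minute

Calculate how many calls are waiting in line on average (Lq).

ρ = λ/μ = 6.4/11.1 = 0.5766
For M/M/1: Lq = λ²/(μ(μ-λ))
Lq = 40.96/(11.1 × 4.70)
Lq = 0.7851 calls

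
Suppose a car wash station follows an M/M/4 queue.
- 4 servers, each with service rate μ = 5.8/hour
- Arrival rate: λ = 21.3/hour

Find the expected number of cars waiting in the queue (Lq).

Traffic intensity: ρ = λ/(cμ) = 21.3/(4×5.8) = 0.9181
Since ρ = 0.9181 < 1, system is stable.
Offered load a = λ/μ = cρ = 21.3/5.8 = 3.6724
P₀ = [ Σₙ₌₀^3 aⁿ/n! + a^4/(4!(1-ρ)) ]⁻¹
Σ = a^0/0! + a^1/1! + a^2/2! + a^3/3! = 1.00000 + 3.67241 + 6.74331 + 8.25474 = 19.6705
a^4/(4!(1-ρ)) = 181.8890/(24 × 0.0818966) = 92.5400
P₀ = 1/(19.6705 + 92.5400) = 0.008912
Lq = P₀·a^4·ρ / (4!(1-ρ)²) = 0.0089118 × 181.8890 × 0.91810 / (24 × 0.0067070) = 9.2453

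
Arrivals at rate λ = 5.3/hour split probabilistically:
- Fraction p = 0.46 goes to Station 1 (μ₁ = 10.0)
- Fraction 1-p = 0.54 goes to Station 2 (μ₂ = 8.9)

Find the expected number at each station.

Effective rates: λ₁ = 5.3×0.46 = 2.438, λ₂ = 5.3×0.54 = 2.862
Station 1: ρ₁ = 2.438/10.0 = 0.2438, L₁ = ρ₁/(1-ρ₁) = 0.2438/(1-0.2438) = 0.3224
Station 2: ρ₂ = 2.862/8.9 = 0.32157, L₂ = ρ₂/(1-ρ₂) = 0.32157/(1-0.32157) = 0.4740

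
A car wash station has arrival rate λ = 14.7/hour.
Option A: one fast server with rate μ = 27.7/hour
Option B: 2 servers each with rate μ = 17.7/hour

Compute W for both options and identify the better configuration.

Option A: single server μ = 27.7 (M/M/1)
  ρ_A = 14.7/27.7 = 0.5307
  W_A = 1/(μ-λ) = 1/(27.7-14.7) = 1/13.00 = 0.07692

Option B: 2 servers μ = 17.7 (M/M/2)
  ρ_B = λ/(cμ) = 14.7/(2×17.7) = 0.4153
  Offered load a = λ/μ = cρ = 14.7/17.7 = 0.8305
  P₀ = [ Σₙ₌₀^1 aⁿ/n! + a^2/(2!(1-ρ)) ]⁻¹
  Σ = a^0/0! + a^1/1! = 1.0000 + 0.8305 = 1.8305
  a^2/(2!(1-ρ)) = 0.6897/(2 × 0.5847) = 0.5898
  P₀ = 1/(1.8305 + 0.5898) = 0.4132
  Lq = P₀·a^2·ρ / (2!(1-ρ)²) = 0.41317 × 0.68974 × 0.41525 / (2 × 0.34193) = 0.1730
  Wq_B = Lq/λ = 0.1730/14.7 = 0.01177
  W_B = Wq_B + 1/μ = 0.01177 + 0.05650 = 0.06827

Since W_B = 0.06827 < W_A = 0.07692, Option B (multiple servers) has the shorter time in system.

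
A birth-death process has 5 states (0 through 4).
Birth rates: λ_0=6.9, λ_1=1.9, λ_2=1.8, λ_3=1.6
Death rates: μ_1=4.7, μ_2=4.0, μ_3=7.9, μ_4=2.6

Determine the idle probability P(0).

Ratios P(n)/P(0) = (λ₀···λₙ₋₁)/(μ₁···μₙ):
P(1)/P(0) = (6.9)/(4.7) = 1.4681
P(2)/P(0) = (6.9×1.9)/(4.7×4.0) = 0.6973
P(3)/P(0) = (6.9×1.9×1.8)/(4.7×4.0×7.9) = 0.1589
P(4)/P(0) = (6.9×1.9×1.8×1.6)/(4.7×4.0×7.9×2.6) = 0.09778

Normalization: ∑ P(n) = 1
P(0) × (1.0000 + 1.4681 + 0.6973 + 0.1589 + 0.09778) = 1
P(0) × 3.4221 = 1
P(0) = 1/3.4221 = 0.2922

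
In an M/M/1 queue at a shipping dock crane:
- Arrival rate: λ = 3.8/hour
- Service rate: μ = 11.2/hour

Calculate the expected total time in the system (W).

First, compute utilization: ρ = λ/μ = 3.8/11.2 = 0.3393
For M/M/1: W = 1/(μ-λ)
W = 1/(11.2-3.8) = 1/7.40
W = 0.1351 hours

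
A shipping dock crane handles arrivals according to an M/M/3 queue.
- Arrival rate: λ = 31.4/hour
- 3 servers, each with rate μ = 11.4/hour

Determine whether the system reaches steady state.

Stability requires ρ = λ/(cμ) < 1
ρ = 31.4/(3 × 11.4) = 31.4/34.20 = 0.9181
Since 0.9181 < 1, the system is STABLE.
The servers are busy 91.81% of the time.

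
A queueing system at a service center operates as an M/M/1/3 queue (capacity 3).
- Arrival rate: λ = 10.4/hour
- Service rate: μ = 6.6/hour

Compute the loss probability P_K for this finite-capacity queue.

ρ = λ/μ = 10.4/6.6 = 1.575758
P₀ = (1-ρ)/(1-ρ^(K+1)) = (1-1.575758)/(1-1.575758^4) = -0.5758/-5.1654 = 0.1115
P_K = P₀×ρ^K = 0.11147 × 1.575758^3 = 0.11147 × 3.9126 = 0.4361
Blocking probability = 43.61%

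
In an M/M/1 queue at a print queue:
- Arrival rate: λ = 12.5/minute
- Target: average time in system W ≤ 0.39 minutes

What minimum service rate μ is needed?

For M/M/1: W = 1/(μ-λ)
Need W ≤ 0.39, so 1/(μ-λ) ≤ 0.39
μ - λ ≥ 1/0.39 = 2.5641
μ ≥ 12.5 + 2.5641 = 15.0641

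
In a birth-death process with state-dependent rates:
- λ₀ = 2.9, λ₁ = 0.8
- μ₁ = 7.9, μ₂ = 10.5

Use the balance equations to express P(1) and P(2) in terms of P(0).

Balance equations:
State 0: λ₀P₀ = μ₁P₁ → P₁ = (λ₀/μ₁)P₀ = (2.9/7.9)P₀ = 0.3671P₀
State 1: P₂ = (λ₀λ₁)/(μ₁μ₂)P₀ = (2.9×0.8)/(7.9×10.5)P₀ = 0.02797P₀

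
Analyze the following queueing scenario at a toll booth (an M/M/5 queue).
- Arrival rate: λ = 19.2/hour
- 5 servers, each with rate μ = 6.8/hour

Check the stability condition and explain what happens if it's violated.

Stability requires ρ = λ/(cμ) < 1
ρ = 19.2/(5 × 6.8) = 19.2/34.00 = 0.5647
Since 0.5647 < 1, the system is STABLE.
The servers are busy 56.47% of the time.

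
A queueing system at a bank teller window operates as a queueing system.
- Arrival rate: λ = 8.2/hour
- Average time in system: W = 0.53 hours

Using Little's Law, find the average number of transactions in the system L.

Little's Law: L = λW
L = 8.2 × 0.53 = 4.3460 transactions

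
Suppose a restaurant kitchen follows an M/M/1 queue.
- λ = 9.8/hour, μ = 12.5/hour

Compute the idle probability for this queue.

ρ = λ/μ = 9.8/12.5 = 0.7840
P(0) = 1 - ρ = 1 - 0.7840 = 0.2160
The server is idle 21.60% of the time.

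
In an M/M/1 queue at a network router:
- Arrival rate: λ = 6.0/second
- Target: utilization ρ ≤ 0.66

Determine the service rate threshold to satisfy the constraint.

ρ = λ/μ, so μ = λ/ρ
μ ≥ 6.0/0.66 = 9.0909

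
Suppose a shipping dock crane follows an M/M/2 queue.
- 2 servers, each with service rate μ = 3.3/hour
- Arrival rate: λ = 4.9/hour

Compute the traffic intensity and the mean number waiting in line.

Traffic intensity: ρ = λ/(cμ) = 4.9/(2×3.3) = 0.7424
Since ρ = 0.7424 < 1, system is stable.
Offered load a = λ/μ = cρ = 4.9/3.3 = 1.4848
P₀ = [ Σₙ₌₀^1 aⁿ/n! + a^2/(2!(1-ρ)) ]⁻¹
Σ = a^0/0! + a^1/1! = 1.0000 + 1.4848 = 2.4848
a^2/(2!(1-ρ)) = 2.20478/(2 × 0.257576) = 4.2799
P₀ = 1/(2.4848 + 4.2799) = 0.1478
Lq = P₀·a^2·ρ / (2!(1-ρ)²) = 0.147826 × 2.20478 × 0.742424 / (2 × 0.0663453) = 1.8236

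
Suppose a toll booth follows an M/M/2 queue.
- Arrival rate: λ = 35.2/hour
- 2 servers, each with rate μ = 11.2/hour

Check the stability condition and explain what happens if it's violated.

Stability requires ρ = λ/(cμ) < 1
ρ = 35.2/(2 × 11.2) = 35.2/22.40 = 1.5714
Since 1.5714 ≥ 1, the system is UNSTABLE.
Need c > λ/μ = 35.2/11.2 = 3.14.
Minimum servers needed: c = 4.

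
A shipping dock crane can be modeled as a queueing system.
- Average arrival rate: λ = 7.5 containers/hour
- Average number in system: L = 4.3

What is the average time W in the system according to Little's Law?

Little's Law: L = λW, so W = L/λ
W = 4.3/7.5 = 0.5733 hours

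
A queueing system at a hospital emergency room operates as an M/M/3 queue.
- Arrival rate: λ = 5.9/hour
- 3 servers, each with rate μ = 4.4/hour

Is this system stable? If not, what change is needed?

Stability requires ρ = λ/(cμ) < 1
ρ = 5.9/(3 × 4.4) = 5.9/13.20 = 0.4470
Since 0.4470 < 1, the system is STABLE.
The servers are busy 44.70% of the time.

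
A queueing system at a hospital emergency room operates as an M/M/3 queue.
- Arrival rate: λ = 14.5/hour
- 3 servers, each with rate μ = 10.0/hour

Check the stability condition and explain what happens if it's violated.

Stability requires ρ = λ/(cμ) < 1
ρ = 14.5/(3 × 10.0) = 14.5/30.00 = 0.4833
Since 0.4833 < 1, the system is STABLE.
The servers are busy 48.33% of the time.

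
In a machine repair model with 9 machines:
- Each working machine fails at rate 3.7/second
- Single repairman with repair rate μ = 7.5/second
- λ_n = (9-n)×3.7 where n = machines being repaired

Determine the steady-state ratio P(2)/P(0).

P(2)/P(0) = ∏_{i=0}^{2-1} λ_i/μ_{i+1}
= (9-0)×3.7/7.5 × (9-1)×3.7/7.5
= 17.5232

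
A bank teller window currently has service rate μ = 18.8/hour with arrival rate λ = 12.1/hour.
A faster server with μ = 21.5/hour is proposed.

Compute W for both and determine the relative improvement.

System 1: ρ₁ = 12.1/18.8 = 0.6436, W₁ = 1/(18.8-12.1) = 0.14925
System 2: ρ₂ = 12.1/21.5 = 0.5628, W₂ = 1/(21.5-12.1) = 0.10638
Improvement: (W₁-W₂)/W₁ = (0.14925-0.10638)/0.14925 = 28.72%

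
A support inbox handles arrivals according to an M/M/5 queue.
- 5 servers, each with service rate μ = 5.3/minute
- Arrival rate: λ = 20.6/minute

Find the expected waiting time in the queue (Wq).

Traffic intensity: ρ = λ/(cμ) = 20.6/(5×5.3) = 0.7774
Since ρ = 0.7774 < 1, system is stable.
Offered load a = λ/μ = cρ = 20.6/5.3 = 3.8868
P₀ = [ Σₙ₌₀^4 aⁿ/n! + a^5/(5!(1-ρ)) ]⁻¹
Σ = a^0/0! + a^1/1! + a^2/2! + a^3/3! + a^4/4! = 1.0000 + 3.8868 + 7.5536 + 9.7864 + 9.5094 = 31.7362
a^5/(5!(1-ρ)) = 887.0677/(120 × 0.2226415) = 33.2024
P₀ = 1/(31.7362 + 33.2024) = 0.01540
Lq = P₀·a^5·ρ / (5!(1-ρ)²) = 0.015399 × 887.0677 × 0.77736 / (120 × 0.049569) = 1.7852
Wq = Lq/λ = 1.7852/20.6 = 0.08666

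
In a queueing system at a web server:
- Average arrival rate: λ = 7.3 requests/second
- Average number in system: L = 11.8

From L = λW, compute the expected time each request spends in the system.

Little's Law: L = λW, so W = L/λ
W = 11.8/7.3 = 1.6164 seconds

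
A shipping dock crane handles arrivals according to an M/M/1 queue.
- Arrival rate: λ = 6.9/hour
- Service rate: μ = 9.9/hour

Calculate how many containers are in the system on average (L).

ρ = λ/μ = 6.9/9.9 = 0.6970
For M/M/1: L = λ/(μ-λ)
L = 6.9/(9.9-6.9) = 6.9/3.00
L = 2.3000 containers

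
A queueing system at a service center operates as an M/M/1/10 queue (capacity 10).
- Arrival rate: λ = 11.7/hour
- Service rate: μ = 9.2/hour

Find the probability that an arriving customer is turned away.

ρ = λ/μ = 11.7/9.2 = 1.271739
P₀ = (1-ρ)/(1-ρ^(K+1)) = (1-1.271739)/(1-1.271739^11) = -0.27174/-13.0727 = 0.02079
P_K = P₀×ρ^K = 0.020787 × 1.271739^10 = 0.020787 × 11.0657 = 0.2300
Blocking probability = 23.00%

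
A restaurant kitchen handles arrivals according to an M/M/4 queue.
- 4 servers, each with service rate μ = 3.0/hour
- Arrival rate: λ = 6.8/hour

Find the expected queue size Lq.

Traffic intensity: ρ = λ/(cμ) = 6.8/(4×3.0) = 0.5667
Since ρ = 0.5667 < 1, system is stable.
Offered load a = λ/μ = cρ = 6.8/3.0 = 2.2667
P₀ = [ Σₙ₌₀^3 aⁿ/n! + a^4/(4!(1-ρ)) ]⁻¹
Σ = a^0/0! + a^1/1! + a^2/2! + a^3/3! = 1.0000 + 2.2667 + 2.5689 + 1.9409 = 7.7765
a^4/(4!(1-ρ)) = 26.3968/(24 × 0.43333) = 2.5382
P₀ = 1/(7.7765 + 2.5382) = 0.09695
Lq = P₀·a^4·ρ / (4!(1-ρ)²) = 0.09695 × 26.3968 × 0.5667 / (24 × 0.1878) = 0.3218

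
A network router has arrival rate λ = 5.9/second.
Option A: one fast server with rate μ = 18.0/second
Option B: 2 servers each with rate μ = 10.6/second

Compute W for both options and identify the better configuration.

Option A: single server μ = 18.0 (M/M/1)
  ρ_A = 5.9/18.0 = 0.3278
  W_A = 1/(μ-λ) = 1/(18.0-5.9) = 1/12.10 = 0.08264

Option B: 2 servers μ = 10.6 (M/M/2)
  ρ_B = λ/(cμ) = 5.9/(2×10.6) = 0.2783
  Offered load a = λ/μ = cρ = 5.9/10.6 = 0.5566
  P₀ = [ Σₙ₌₀^1 aⁿ/n! + a^2/(2!(1-ρ)) ]⁻¹
  Σ = a^0/0! + a^1/1! = 1.0000 + 0.5566 = 1.5566
  a^2/(2!(1-ρ)) = 0.3098/(2 × 0.7217) = 0.2146
  P₀ = 1/(1.5566 + 0.2146) = 0.5646
  Lq = P₀·a^2·ρ / (2!(1-ρ)²) = 0.5646 × 0.3098 × 0.2783 / (2 × 0.5208) = 0.04673
  Wq_B = Lq/λ = 0.04673/5.9 = 0.007920
  W_B = Wq_B + 1/μ = 0.007920 + 0.09434 = 0.1023

Since W_A = 0.08264 < W_B = 0.1023, Option A (single fast server) has the shorter time in system.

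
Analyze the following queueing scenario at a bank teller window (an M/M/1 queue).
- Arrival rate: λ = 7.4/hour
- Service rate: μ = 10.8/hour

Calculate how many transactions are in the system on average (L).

ρ = λ/μ = 7.4/10.8 = 0.6852
For M/M/1: L = λ/(μ-λ)
L = 7.4/(10.8-7.4) = 7.4/3.40
L = 2.1765 transactions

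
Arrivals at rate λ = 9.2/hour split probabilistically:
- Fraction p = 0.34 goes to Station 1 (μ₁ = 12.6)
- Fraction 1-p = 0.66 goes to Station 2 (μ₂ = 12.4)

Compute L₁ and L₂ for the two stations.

Effective rates: λ₁ = 9.2×0.34 = 3.128, λ₂ = 9.2×0.66 = 6.072
Station 1: ρ₁ = 3.128/12.6 = 0.24825, L₁ = ρ₁/(1-ρ₁) = 0.24825/(1-0.24825) = 0.3302
Station 2: ρ₂ = 6.072/12.4 = 0.489677, L₂ = ρ₂/(1-ρ₂) = 0.489677/(1-0.489677) = 0.9595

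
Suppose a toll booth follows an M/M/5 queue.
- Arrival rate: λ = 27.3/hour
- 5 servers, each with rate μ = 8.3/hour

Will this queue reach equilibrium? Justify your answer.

Stability requires ρ = λ/(cμ) < 1
ρ = 27.3/(5 × 8.3) = 27.3/41.50 = 0.6578
Since 0.6578 < 1, the system is STABLE.
The servers are busy 65.78% of the time.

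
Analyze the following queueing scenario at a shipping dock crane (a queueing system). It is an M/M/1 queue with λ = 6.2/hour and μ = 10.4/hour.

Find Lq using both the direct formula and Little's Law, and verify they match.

Method 1 (direct): Lq = λ²/(μ(μ-λ)) = 38.44/(10.4 × 4.20) = 0.8800

Method 2 (Little's Law):
W = 1/(μ-λ) = 1/4.20 = 0.238095
Wq = W - 1/μ = 0.238095 - 0.0961538 = 0.14194
Lq = λWq = 6.2 × 0.14194 = 0.8800 ✔ (matches Method 1)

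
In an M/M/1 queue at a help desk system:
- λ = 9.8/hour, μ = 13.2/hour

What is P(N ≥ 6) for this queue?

ρ = λ/μ = 9.8/13.2 = 0.74242
P(N ≥ n) = ρⁿ
P(N ≥ 6) = 0.74242^6
P(N ≥ 6) = 0.1675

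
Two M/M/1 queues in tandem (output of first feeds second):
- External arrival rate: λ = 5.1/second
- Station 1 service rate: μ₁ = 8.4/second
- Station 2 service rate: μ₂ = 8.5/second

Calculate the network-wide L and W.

By Jackson's theorem, each station behaves as independent M/M/1.
Station 1: ρ₁ = 5.1/8.4 = 0.6071, L₁ = ρ₁/(1-ρ₁) = λ/(μ₁-λ) = 5.1/3.30 = 1.54545
Station 2: ρ₂ = 5.1/8.5 = 0.6000, L₂ = ρ₂/(1-ρ₂) = λ/(μ₂-λ) = 5.1/3.40 = 1.50000
Total: L = L₁ + L₂ = 1.54545 + 1.50000 = 3.04545
W = L/λ = 3.04545/5.1 = 0.5971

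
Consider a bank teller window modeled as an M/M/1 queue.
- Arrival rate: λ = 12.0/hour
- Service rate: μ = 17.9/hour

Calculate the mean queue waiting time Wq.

First, compute utilization: ρ = λ/μ = 12.0/17.9 = 0.6704
For M/M/1: Wq = λ/(μ(μ-λ))
Wq = 12.0/(17.9 × (17.9-12.0))
Wq = 12.0/(17.9 × 5.90)
Wq = 0.1136 hours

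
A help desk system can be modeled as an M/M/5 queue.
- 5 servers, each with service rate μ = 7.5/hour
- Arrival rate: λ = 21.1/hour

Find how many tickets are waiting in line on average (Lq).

Traffic intensity: ρ = λ/(cμ) = 21.1/(5×7.5) = 0.5627
Since ρ = 0.5627 < 1, system is stable.
Offered load a = λ/μ = cρ = 21.1/7.5 = 2.8133
P₀ = [ Σₙ₌₀^4 aⁿ/n! + a^5/(5!(1-ρ)) ]⁻¹
Σ = a^0/0! + a^1/1! + a^2/2! + a^3/3! + a^4/4! = 1.0000 + 2.8133 + 3.9574 + 3.7112 + 2.6102 = 14.0921
a^5/(5!(1-ρ)) = 176.2406/(120 × 0.437333) = 3.3582
P₀ = 1/(14.0921 + 3.3582) = 0.05731
Lq = P₀·a^5·ρ / (5!(1-ρ)²) = 0.05731 × 176.2406 × 0.5627 / (120 × 0.1913) = 0.2476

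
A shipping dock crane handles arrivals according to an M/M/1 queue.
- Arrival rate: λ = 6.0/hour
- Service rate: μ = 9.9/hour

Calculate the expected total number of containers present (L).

ρ = λ/μ = 6.0/9.9 = 0.6061
For M/M/1: L = λ/(μ-λ)
L = 6.0/(9.9-6.0) = 6.0/3.90
L = 1.5385 containers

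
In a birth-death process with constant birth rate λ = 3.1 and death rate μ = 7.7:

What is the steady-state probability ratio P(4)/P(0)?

For constant rates: P(n)/P(0) = (λ/μ)^n
P(4)/P(0) = (3.1/7.7)^4 = 0.4026^4 = 0.02627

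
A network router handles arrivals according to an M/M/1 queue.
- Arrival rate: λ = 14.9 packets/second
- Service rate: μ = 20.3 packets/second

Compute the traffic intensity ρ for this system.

Server utilization: ρ = λ/μ
ρ = 14.9/20.3 = 0.7340
The server is busy 73.40% of the time.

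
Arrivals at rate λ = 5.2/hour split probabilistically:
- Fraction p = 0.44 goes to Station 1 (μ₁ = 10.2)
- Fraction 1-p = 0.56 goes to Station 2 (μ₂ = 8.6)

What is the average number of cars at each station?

Effective rates: λ₁ = 5.2×0.44 = 2.288, λ₂ = 5.2×0.56 = 2.912
Station 1: ρ₁ = 2.288/10.2 = 0.2243, L₁ = ρ₁/(1-ρ₁) = 0.2243/(1-0.2243) = 0.2892
Station 2: ρ₂ = 2.912/8.6 = 0.338605, L₂ = ρ₂/(1-ρ₂) = 0.338605/(1-0.338605) = 0.5120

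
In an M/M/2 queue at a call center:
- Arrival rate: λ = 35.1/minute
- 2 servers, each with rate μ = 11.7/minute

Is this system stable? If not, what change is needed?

Stability requires ρ = λ/(cμ) < 1
ρ = 35.1/(2 × 11.7) = 35.1/23.40 = 1.5000
Since 1.5000 ≥ 1, the system is UNSTABLE.
Need c > λ/μ = 35.1/11.7 = 3.00.
Minimum servers needed: c = 4.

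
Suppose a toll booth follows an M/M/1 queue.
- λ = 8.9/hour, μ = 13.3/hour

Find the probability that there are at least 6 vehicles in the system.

ρ = λ/μ = 8.9/13.3 = 0.66917
P(N ≥ n) = ρⁿ
P(N ≥ 6) = 0.66917^6
P(N ≥ 6) = 0.08979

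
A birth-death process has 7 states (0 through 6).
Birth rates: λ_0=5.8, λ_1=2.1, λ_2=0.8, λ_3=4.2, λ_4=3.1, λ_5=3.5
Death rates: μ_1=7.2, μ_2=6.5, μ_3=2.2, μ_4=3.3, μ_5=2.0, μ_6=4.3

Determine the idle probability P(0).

Ratios P(n)/P(0) = (λ₀···λₙ₋₁)/(μ₁···μₙ):
P(1)/P(0) = (5.8)/(7.2) = 0.8056
P(2)/P(0) = (5.8×2.1)/(7.2×6.5) = 0.2603
P(3)/P(0) = (5.8×2.1×0.8)/(7.2×6.5×2.2) = 0.09464
P(4)/P(0) = (5.8×2.1×0.8×4.2)/(7.2×6.5×2.2×3.3) = 0.1204
P(5)/P(0) = (5.8×2.1×0.8×4.2×3.1)/(7.2×6.5×2.2×3.3×2.0) = 0.1867
P(6)/P(0) = (5.8×2.1×0.8×4.2×3.1×3.5)/(7.2×6.5×2.2×3.3×2.0×4.3) = 0.1520

Normalization: ∑ P(n) = 1
P(0) × (1.0000 + 0.8056 + 0.2603 + 0.09464 + 0.1204 + 0.1867 + 0.1520) = 1
P(0) × 2.6196 = 1
P(0) = 1/2.6196 = 0.3817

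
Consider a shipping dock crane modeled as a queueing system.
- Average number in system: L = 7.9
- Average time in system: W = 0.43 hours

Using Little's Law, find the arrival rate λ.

Little's Law: L = λW, so λ = L/W
λ = 7.9/0.43 = 18.3721 containers/hour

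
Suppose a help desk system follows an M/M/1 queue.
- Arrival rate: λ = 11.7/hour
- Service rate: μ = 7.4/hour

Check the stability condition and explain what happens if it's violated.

Stability requires ρ = λ/(cμ) < 1
ρ = 11.7/(1 × 7.4) = 11.7/7.40 = 1.5811
Since 1.5811 ≥ 1, the system is UNSTABLE.
Queue grows without bound. Need μ > λ = 11.7.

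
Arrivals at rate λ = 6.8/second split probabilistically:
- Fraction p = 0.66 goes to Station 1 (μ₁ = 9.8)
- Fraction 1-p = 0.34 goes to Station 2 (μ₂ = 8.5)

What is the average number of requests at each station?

Effective rates: λ₁ = 6.8×0.66 = 4.488, λ₂ = 6.8×0.34 = 2.312
Station 1: ρ₁ = 4.488/9.8 = 0.45796, L₁ = ρ₁/(1-ρ₁) = 0.45796/(1-0.45796) = 0.8449
Station 2: ρ₂ = 2.312/8.5 = 0.2720, L₂ = ρ₂/(1-ρ₂) = 0.2720/(1-0.2720) = 0.3736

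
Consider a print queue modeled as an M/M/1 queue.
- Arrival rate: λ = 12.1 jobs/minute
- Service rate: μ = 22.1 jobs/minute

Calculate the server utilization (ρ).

Server utilization: ρ = λ/μ
ρ = 12.1/22.1 = 0.5475
The server is busy 54.75% of the time.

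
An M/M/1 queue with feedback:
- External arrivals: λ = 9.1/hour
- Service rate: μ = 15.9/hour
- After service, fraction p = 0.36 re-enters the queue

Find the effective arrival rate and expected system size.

Effective arrival rate: λ_eff = λ/(1-p) = 9.1/(1-0.36) = 9.1/0.64 = 14.2188
ρ = λ_eff/μ = 14.2188/15.9 = 0.89426
L = ρ/(1-ρ) = 0.89426/(1-0.89426) = 8.4572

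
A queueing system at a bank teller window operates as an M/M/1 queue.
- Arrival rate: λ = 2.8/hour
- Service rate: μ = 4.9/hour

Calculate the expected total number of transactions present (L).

ρ = λ/μ = 2.8/4.9 = 0.5714
For M/M/1: L = λ/(μ-λ)
L = 2.8/(4.9-2.8) = 2.8/2.10
L = 1.3333 transactions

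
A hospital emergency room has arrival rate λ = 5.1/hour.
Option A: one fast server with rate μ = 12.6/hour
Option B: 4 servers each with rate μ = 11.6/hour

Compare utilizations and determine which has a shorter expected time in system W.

Option A: single server μ = 12.6 (M/M/1)
  ρ_A = 5.1/12.6 = 0.4048
  W_A = 1/(μ-λ) = 1/(12.6-5.1) = 1/7.50 = 0.1333

Option B: 4 servers μ = 11.6 (M/M/4)
  ρ_B = λ/(cμ) = 5.1/(4×11.6) = 0.1099
  Offered load a = λ/μ = cρ = 5.1/11.6 = 0.4397
  P₀ = [ Σₙ₌₀^3 aⁿ/n! + a^4/(4!(1-ρ)) ]⁻¹
  Σ = a^0/0! + a^1/1! + a^2/2! + a^3/3! = 1.0000 + 0.4397 + 0.09665 + 0.01416 = 1.5505
  a^4/(4!(1-ρ)) = 0.03736/(24 × 0.8901) = 0.001749
  P₀ = 1/(1.5505 + 0.001749) = 0.6442
  Lq = P₀·a^4·ρ / (4!(1-ρ)²) = 0.6442 × 0.03736 × 0.1099 / (24 × 0.7923) = 0.0001391
  Wq_B = Lq/λ = 0.00013915/5.1 = 0.000027284
  W_B = Wq_B + 1/μ = 0.000027284 + 0.086207 = 0.08623

Since W_B = 0.08623 < W_A = 0.1333, Option B (multiple servers) has the shorter time in system.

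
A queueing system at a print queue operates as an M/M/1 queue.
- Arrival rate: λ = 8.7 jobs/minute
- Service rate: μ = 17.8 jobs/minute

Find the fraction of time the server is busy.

Server utilization: ρ = λ/μ
ρ = 8.7/17.8 = 0.4888
The server is busy 48.88% of the time.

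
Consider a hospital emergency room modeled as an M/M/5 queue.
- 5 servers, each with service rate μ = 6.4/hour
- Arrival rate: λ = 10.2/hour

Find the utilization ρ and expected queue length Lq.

Traffic intensity: ρ = λ/(cμ) = 10.2/(5×6.4) = 0.3187
Since ρ = 0.3187 < 1, system is stable.
Offered load a = λ/μ = cρ = 10.2/6.4 = 1.5937
P₀ = [ Σₙ₌₀^4 aⁿ/n! + a^5/(5!(1-ρ)) ]⁻¹
Σ = a^0/0! + a^1/1! + a^2/2! + a^3/3! + a^4/4! = 1.00000 + 1.59375 + 1.27002 + 0.674698 + 0.268825 = 4.8073
a^5/(5!(1-ρ)) = 10.2826/(120 × 0.6813) = 0.1258
P₀ = 1/(4.8073 + 0.1258) = 0.2027
Lq = P₀·a^5·ρ / (5!(1-ρ)²) = 0.2027 × 10.2826 × 0.3187 / (120 × 0.4641) = 0.01193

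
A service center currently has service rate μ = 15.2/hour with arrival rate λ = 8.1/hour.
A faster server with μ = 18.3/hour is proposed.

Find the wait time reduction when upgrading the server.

System 1: ρ₁ = 8.1/15.2 = 0.5329, W₁ = 1/(15.2-8.1) = 0.14085
System 2: ρ₂ = 8.1/18.3 = 0.4426, W₂ = 1/(18.3-8.1) = 0.098039
Improvement: (W₁-W₂)/W₁ = (0.14085-0.098039)/0.14085 = 30.39%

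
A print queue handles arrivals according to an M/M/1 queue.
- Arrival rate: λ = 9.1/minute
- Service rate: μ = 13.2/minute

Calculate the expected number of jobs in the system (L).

ρ = λ/μ = 9.1/13.2 = 0.6894
For M/M/1: L = λ/(μ-λ)
L = 9.1/(13.2-9.1) = 9.1/4.10
L = 2.2195 jobs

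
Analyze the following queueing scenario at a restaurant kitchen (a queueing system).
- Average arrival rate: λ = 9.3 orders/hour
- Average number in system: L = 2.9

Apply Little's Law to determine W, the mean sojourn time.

Little's Law: L = λW, so W = L/λ
W = 2.9/9.3 = 0.3118 hours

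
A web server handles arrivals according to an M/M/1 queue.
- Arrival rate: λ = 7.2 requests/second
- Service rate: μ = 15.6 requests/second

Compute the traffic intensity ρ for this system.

Server utilization: ρ = λ/μ
ρ = 7.2/15.6 = 0.4615
The server is busy 46.15% of the time.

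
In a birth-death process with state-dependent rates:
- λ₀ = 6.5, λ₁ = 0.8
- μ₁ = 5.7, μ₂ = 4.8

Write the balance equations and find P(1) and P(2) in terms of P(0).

Balance equations:
State 0: λ₀P₀ = μ₁P₁ → P₁ = (λ₀/μ₁)P₀ = (6.5/5.7)P₀ = 1.1404P₀
State 1: P₂ = (λ₀λ₁)/(μ₁μ₂)P₀ = (6.5×0.8)/(5.7×4.8)P₀ = 0.1901P₀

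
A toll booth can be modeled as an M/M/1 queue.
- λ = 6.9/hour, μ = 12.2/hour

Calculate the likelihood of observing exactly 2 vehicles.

ρ = λ/μ = 6.9/12.2 = 0.5656
P(n) = (1-ρ)ρⁿ
P(2) = (1-0.5656) × 0.5656^2
P(2) = 0.4344 × 0.3199
P(2) = 0.1390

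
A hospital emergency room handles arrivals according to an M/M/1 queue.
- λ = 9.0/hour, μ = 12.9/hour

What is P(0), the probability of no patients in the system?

ρ = λ/μ = 9.0/12.9 = 0.6977
P(0) = 1 - ρ = 1 - 0.6977 = 0.3023
The server is idle 30.23% of the time.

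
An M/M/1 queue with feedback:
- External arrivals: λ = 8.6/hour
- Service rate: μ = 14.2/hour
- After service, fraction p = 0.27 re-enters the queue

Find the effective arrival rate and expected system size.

Effective arrival rate: λ_eff = λ/(1-p) = 8.6/(1-0.27) = 8.6/0.73 = 11.78082
ρ = λ_eff/μ = 11.78082/14.2 = 0.829635
L = ρ/(1-ρ) = 0.829635/(1-0.829635) = 4.8698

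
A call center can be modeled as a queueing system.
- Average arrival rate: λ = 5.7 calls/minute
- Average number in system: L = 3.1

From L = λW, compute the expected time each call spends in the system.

Little's Law: L = λW, so W = L/λ
W = 3.1/5.7 = 0.5439 minutes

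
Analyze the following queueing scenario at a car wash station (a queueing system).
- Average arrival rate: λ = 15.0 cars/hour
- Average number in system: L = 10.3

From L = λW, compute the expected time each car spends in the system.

Little's Law: L = λW, so W = L/λ
W = 10.3/15.0 = 0.6867 hours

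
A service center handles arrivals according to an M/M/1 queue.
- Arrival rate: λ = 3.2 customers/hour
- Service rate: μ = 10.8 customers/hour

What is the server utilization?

Server utilization: ρ = λ/μ
ρ = 3.2/10.8 = 0.2963
The server is busy 29.63% of the time.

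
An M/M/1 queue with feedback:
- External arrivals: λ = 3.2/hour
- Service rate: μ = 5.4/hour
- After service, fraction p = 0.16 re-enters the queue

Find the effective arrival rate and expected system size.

Effective arrival rate: λ_eff = λ/(1-p) = 3.2/(1-0.16) = 3.2/0.84 = 3.80952
ρ = λ_eff/μ = 3.80952/5.4 = 0.70547
L = ρ/(1-ρ) = 0.70547/(1-0.70547) = 2.3952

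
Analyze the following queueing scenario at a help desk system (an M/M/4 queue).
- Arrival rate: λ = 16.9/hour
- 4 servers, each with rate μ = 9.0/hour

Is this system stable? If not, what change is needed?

Stability requires ρ = λ/(cμ) < 1
ρ = 16.9/(4 × 9.0) = 16.9/36.00 = 0.4694
Since 0.4694 < 1, the system is STABLE.
The servers are busy 46.94% of the time.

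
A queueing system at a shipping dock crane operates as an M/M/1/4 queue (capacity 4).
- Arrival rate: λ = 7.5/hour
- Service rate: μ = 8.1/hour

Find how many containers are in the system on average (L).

ρ = λ/μ = 7.5/8.1 = 0.92593
P₀ = (1-ρ)/(1-ρ^(K+1)) = (1-0.92593)/(1-0.92593^5) = 0.07407/0.3194 = 0.2319
P_K = P₀×ρ^K = 0.23190 × 0.92593^4 = 0.23190 × 0.73504 = 0.1705
L = ρ[1 - (K+1)ρ^K + Kρ^(K+1)] / [(1-ρ)(1-ρ^(K+1))]
L = 0.92593 × (1 - 5×0.7350428 + 4×0.6805982) / ((1 - 0.92593) × (1 - 0.6805982)) = 1.8465 containers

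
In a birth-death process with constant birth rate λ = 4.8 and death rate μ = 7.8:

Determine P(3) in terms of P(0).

For constant rates: P(n)/P(0) = (λ/μ)^n
P(3)/P(0) = (4.8/7.8)^3 = 0.61538^3 = 0.2330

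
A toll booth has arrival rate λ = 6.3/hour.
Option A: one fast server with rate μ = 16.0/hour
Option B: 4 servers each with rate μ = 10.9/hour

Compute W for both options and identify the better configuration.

Option A: single server μ = 16.0 (M/M/1)
  ρ_A = 6.3/16.0 = 0.3937
  W_A = 1/(μ-λ) = 1/(16.0-6.3) = 1/9.70 = 0.1031

Option B: 4 servers μ = 10.9 (M/M/4)
  ρ_B = λ/(cμ) = 6.3/(4×10.9) = 0.1445
  Offered load a = λ/μ = cρ = 6.3/10.9 = 0.5780
  P₀ = [ Σₙ₌₀^3 aⁿ/n! + a^4/(4!(1-ρ)) ]⁻¹
  Σ = a^0/0! + a^1/1! + a^2/2! + a^3/3! = 1.0000 + 0.5780 + 0.1670 + 0.03218 = 1.7772
  a^4/(4!(1-ρ)) = 0.1116/(24 × 0.8555) = 0.005435
  P₀ = 1/(1.7772 + 0.005435) = 0.5610
  Lq = P₀·a^4·ρ / (4!(1-ρ)²) = 0.5610 × 0.1116 × 0.1445 / (24 × 0.7319) = 0.0005150
  Wq_B = Lq/λ = 0.00051498/6.3 = 0.00008174
  W_B = Wq_B + 1/μ = 0.00008174 + 0.09174 = 0.09182

Since W_B = 0.09182 < W_A = 0.1031, Option B (multiple servers) has the shorter time in system.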